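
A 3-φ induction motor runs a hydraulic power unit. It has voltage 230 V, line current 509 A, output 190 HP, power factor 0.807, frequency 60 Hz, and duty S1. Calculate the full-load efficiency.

P_out = 190 × 746 = 141740 W
P_in = √3·V_L·I_L·cosφ = 1.732 × 230 × 509 × 0.807 = 163632 W
η = P_out / P_in = 141740 / 163632 = 0.866 = 86.6%

86.6 %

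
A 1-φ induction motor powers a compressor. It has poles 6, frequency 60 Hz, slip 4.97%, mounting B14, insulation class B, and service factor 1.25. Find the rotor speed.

1140 rpm

n_s = 120f/p = 120×60/6 = 1200 rpm
n = n_s(1 − s) = 1200 × (1 − 0.0497) = 1140 rpm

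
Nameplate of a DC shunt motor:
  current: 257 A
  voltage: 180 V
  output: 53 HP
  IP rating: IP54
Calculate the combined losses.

P_in = V·I = 180×257 = 46260 W
P_out = 53×746 = 39538 W
Losses = P_in − P_out = 46260 − 39538 = 6722 W

6720 W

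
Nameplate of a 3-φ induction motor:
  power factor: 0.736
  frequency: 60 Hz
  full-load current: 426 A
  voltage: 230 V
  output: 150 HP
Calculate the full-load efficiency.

89.6 %

P_out = 150 × 746 = 111900 W
P_in = √3·V_L·I_L·cosφ = 1.732 × 230 × 426 × 0.736 = 124900 W
η = P_out / P_in = 111900 / 124900 = 0.896 = 89.6%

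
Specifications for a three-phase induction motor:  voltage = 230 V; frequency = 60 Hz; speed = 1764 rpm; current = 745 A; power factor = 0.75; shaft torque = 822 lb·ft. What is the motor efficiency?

92.5 %

τ = 822 lb·ft × 1.356 = 1115 N·m
ω = 2π × 1764/60 = 184.7 rad/s; P_out = τω = 1115 × 184.7 = 205941 W
P_in = √3·V_L·I_L·cosφ = 1.732 × 230 × 745 × 0.75 = 222584 W
η = P_out / P_in = 205941 / 222584 = 0.925 = 92.5%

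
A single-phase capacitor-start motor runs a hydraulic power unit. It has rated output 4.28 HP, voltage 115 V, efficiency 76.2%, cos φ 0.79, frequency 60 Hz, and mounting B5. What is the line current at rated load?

46.1 A

P_out = 4.28 × 746 = 3193 W
P_in = P_out / η = 3193 / 0.762 = 4190 W
I = P_in / (V·cosφ) = 4190 / (115 × 0.79) = 46.1 A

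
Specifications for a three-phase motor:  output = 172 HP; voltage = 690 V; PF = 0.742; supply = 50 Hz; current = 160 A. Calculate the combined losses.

P_in = √3·V·I·cosφ = 1.732×690×160×0.742 = 141880 W
P_out = 172×746 = 128312 W
Losses = P_in − P_out = 141880 − 128312 = 13568 W

13.6 kW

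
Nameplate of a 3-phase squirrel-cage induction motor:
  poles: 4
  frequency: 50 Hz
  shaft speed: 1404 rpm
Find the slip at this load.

6.4 %

n_s = 120f/p = 120×50/4 = 1500 rpm
s = (n_s − n)/n_s = (1500 − 1404)/1500 = 0.0640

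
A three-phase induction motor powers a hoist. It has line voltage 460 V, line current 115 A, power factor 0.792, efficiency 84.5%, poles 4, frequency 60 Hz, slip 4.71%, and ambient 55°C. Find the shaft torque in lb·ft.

252 lb·ft

P_in = √3·V·I·cosφ = 1.732 × 460 × 115 × 0.792 = 72565 W
P_out = η·P_in = 0.845 × 72565 = 61317 W
n_s = 120×60/4 = 1800 rpm; n = 1800×(1−0.0471) = 1715 rpm
ω = 2π×1715/60 = 179.6 rad/s
τ = P_out/ω = 61317/179.6 = 341.4 N·m
In lb·ft: 341.4/1.356 = 252 lb·ft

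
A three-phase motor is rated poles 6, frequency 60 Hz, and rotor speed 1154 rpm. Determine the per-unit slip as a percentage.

n_s = 120f/p = 120×60/6 = 1200 rpm
s = (n_s − n)/n_s = (1200 − 1154)/1200 = 0.0383

3.8 %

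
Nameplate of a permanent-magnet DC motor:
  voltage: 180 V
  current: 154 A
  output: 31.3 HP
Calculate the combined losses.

P_in = V·I = 180×154 = 27720 W
P_out = 31.3×746 = 23350 W
Losses = P_in − P_out = 27720 − 23350 = 4370 W

4370 W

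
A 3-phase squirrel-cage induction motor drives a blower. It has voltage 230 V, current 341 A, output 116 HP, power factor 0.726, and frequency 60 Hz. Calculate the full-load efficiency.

P_out = 116 × 746 = 86536 W
P_in = √3·V_L·I_L·cosφ = 1.732 × 230 × 341 × 0.726 = 98620 W
η = P_out / P_in = 86536 / 98620 = 0.877 = 87.7%

87.7 %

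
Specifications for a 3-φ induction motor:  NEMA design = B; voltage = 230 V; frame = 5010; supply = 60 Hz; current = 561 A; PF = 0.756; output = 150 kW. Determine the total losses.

19 kW

P_in = √3·V·I·cosφ = 1.732×230×561×0.756 = 168951 W
P_out = 150000 W
Losses = P_in − P_out = 168951 − 150000 = 18951 W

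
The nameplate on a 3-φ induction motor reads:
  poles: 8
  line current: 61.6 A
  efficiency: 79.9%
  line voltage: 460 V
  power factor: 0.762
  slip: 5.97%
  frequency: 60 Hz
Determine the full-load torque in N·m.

337 N·m

P_in = √3·V·I·cosφ = 1.732 × 460 × 61.6 × 0.762 = 37397 W
P_out = η·P_in = 0.799 × 37397 = 29880 W
n_s = 120×60/8 = 900 rpm; n = 900×(1−0.0597) = 846 rpm
ω = 2π×846/60 = 88.59 rad/s
τ = P_out/ω = 29880/88.59 = 337 N·m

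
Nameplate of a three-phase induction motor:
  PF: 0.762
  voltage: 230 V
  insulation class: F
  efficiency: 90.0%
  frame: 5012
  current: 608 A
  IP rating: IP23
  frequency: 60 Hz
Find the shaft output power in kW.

P_in = √3·V·I·cosφ = 1.732 × 230 × 608 × 0.762 = 184559 W
P_out = η·P_in = 0.9 × 184559 = 166103 W

166 kW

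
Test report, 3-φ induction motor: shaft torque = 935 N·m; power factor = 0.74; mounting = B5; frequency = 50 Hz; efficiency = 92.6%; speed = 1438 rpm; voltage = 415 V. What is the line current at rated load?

ω = 2π×1438/60 = 150.6 rad/s; P_out = τω = 935 × 150.6 = 140811 W
P_in = P_out / η = 140811 / 0.926 = 152064 W
I_L = P_in / (√3·V_L·cosφ) = 152064 / (1.732 × 415 × 0.74) = 286 A

286 A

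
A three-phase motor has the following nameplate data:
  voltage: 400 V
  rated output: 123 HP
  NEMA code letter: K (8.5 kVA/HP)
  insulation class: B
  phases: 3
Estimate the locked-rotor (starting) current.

1510 A

S_LR = 8.5 × 123 = 1045.5 kVA
I_LR = S_LR/(√3·V_L) = 1045500/(1.732×400) = 1510 A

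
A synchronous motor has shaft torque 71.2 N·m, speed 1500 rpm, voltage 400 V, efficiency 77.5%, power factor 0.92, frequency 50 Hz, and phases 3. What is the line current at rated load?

ω = 2π×1500/60 = 157.1 rad/s; P_out = τω = 71.2 × 157.1 = 11186 W
P_in = P_out / η = 11186 / 0.775 = 14434 W
I_L = P_in / (√3·V_L·cosφ) = 14434 / (1.732 × 400 × 0.92) = 22.6 A

22.6 A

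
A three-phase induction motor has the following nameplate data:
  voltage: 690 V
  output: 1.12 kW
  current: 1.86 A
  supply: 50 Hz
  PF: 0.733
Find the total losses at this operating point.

P_in = √3·V·I·cosφ = 1.732×690×1.86×0.733 = 1629 W
P_out = 1120 W
Losses = P_in − P_out = 1629 − 1120 = 509 W

509 W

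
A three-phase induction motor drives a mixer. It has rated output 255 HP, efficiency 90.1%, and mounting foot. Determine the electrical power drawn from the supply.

211 kW

P_out = 255 × 746 = 190230 W
P_in = P_out/η = 190230/0.901 = 211132 W = 211 kW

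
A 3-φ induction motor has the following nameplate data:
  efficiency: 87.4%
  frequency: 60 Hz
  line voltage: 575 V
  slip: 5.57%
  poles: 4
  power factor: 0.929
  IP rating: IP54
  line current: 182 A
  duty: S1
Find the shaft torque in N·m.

P_in = √3·V·I·cosφ = 1.732 × 575 × 182 × 0.929 = 168385 W
P_out = η·P_in = 0.874 × 168385 = 147168 W
n_s = 120×60/4 = 1800 rpm; n = 1800×(1−0.0557) = 1700 rpm
ω = 2π×1700/60 = 178 rad/s
τ = P_out/ω = 147168/178 = 827 N·m

827 N·m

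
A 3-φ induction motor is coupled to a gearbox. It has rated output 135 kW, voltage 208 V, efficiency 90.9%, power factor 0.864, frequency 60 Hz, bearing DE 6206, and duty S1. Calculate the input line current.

P_out = 135 kW = 135000 W
P_in = P_out / η = 135000 / 0.909 = 148515 W
I_L = P_in / (√3·V_L·cosφ) = 148515 / (1.732 × 208 × 0.864) = 477 A

477 A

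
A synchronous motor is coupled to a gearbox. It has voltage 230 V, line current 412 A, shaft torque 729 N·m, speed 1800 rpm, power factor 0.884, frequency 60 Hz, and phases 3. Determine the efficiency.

ω = 2π × 1800/60 = 188.5 rad/s; P_out = τω = 729 × 188.5 = 137417 W
P_in = √3·V_L·I_L·cosφ = 1.732 × 230 × 412 × 0.884 = 145086 W
η = P_out / P_in = 137417 / 145086 = 0.947 = 94.7%

94.7 %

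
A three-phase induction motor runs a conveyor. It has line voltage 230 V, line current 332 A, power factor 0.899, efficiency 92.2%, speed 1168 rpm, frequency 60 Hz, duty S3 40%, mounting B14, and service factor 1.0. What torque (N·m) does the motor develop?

896 N·m

P_in = √3·V·I·cosφ = 1.732 × 230 × 332 × 0.899 = 118898 W
P_out = η·P_in = 0.922 × 118898 = 109624 W
n = 1168 rpm
ω = 2π×1168/60 = 122.3 rad/s
τ = P_out/ω = 109624/122.3 = 896 N·m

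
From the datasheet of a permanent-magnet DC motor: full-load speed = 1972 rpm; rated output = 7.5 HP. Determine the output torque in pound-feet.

20 lb·ft

P_out = 7.5 × 746 = 5595 W
ω = 2π × 1972/60 = 206.5 rad/s
τ = P_out/ω = 5595/206.5 = 27.09 N·m
In lb·ft: 27.09/1.356 = 20 lb·ft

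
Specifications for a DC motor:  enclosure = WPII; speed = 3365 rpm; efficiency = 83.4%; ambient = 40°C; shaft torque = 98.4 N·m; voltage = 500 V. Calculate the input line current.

ω = 2π×3365/60 = 352.4 rad/s; P_out = τω = 98.4 × 352.4 = 34676 W
P_in = P_out / η = 34676 / 0.834 = 41578 W
I = P_in / V = 41578 / 500 = 83.2 A

83.2 A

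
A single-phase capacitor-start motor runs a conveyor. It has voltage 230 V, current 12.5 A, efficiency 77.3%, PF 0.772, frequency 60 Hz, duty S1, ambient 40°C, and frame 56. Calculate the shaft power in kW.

1.72 kW

P_in = V·I·cosφ = 230 × 12.5 × 0.772 = 2220 W
P_out = η·P_in = 0.773 × 2220 = 1716 W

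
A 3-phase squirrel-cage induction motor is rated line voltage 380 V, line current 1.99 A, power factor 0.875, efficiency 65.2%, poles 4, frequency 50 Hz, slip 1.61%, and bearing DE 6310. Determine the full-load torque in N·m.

4.83 N·m

P_in = √3·V·I·cosφ = 1.732 × 380 × 1.99 × 0.875 = 1146 W
P_out = η·P_in = 0.652 × 1146 = 747 W
n_s = 120×50/4 = 1500 rpm; n = 1500×(1−0.0161) = 1476 rpm
ω = 2π×1476/60 = 154.6 rad/s
τ = P_out/ω = 747/154.6 = 4.83 N·m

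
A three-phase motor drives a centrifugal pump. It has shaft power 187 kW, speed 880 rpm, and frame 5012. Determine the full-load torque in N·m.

ω = 2π × 880/60 = 92.15 rad/s
τ = P/ω = 187000/92.15 = 2030 N·m

2030 N·m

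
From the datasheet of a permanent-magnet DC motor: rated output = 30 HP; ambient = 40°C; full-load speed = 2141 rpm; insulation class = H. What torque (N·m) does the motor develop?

P_out = 30 × 746 = 22380 W
ω = 2π × 2141/60 = 224.2 rad/s
τ = P_out/ω = 22380/224.2 = 99.8 N·m

99.8 N·m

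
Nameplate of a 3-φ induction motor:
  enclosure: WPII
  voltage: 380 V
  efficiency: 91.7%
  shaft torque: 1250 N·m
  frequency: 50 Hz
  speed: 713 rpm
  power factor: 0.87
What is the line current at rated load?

178 A

ω = 2π×713/60 = 74.67 rad/s; P_out = τω = 1250 × 74.67 = 93338 W
P_in = P_out / η = 93338 / 0.917 = 101786 W
I_L = P_in / (√3·V_L·cosφ) = 101786 / (1.732 × 380 × 0.87) = 178 A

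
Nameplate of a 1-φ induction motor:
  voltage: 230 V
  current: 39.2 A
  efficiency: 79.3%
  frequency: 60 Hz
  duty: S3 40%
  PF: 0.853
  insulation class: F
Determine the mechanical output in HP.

8.18 HP

P_in = V·I·cosφ = 230 × 39.2 × 0.853 = 7691 W
P_out = η·P_in = 0.793 × 7691 = 6099 W
= 6099/746 = 8.18 HP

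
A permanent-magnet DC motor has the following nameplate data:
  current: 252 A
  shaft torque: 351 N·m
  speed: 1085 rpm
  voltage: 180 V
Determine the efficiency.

87.9 %

ω = 2π × 1085/60 = 113.6 rad/s; P_out = τω = 351 × 113.6 = 39874 W
P_in = V·I = 180 × 252 = 45360 W
η = P_out / P_in = 39874 / 45360 = 0.879 = 87.9%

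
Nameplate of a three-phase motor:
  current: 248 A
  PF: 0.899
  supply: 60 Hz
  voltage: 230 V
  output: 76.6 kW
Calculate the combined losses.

12.2 kW

P_in = √3·V·I·cosφ = 1.732×230×248×0.899 = 88815 W
P_out = 76600 W
Losses = P_in − P_out = 88815 − 76600 = 12215 W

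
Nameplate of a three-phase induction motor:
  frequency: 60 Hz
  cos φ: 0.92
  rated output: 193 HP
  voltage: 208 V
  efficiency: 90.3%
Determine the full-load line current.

P_out = 193 × 746 = 143978 W
P_in = P_out / η = 143978 / 0.903 = 159444 W
I_L = P_in / (√3·V_L·cosφ) = 159444 / (1.732 × 208 × 0.92) = 481 A

481 A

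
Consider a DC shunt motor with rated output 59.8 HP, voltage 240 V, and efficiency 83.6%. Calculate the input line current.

P_out = 59.8 × 746 = 44611 W
P_in = P_out / η = 44611 / 0.836 = 53362 W
I = P_in / V = 53362 / 240 = 222 A

222 A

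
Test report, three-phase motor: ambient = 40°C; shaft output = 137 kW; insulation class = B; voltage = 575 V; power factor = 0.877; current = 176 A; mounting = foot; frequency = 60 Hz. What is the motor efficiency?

89.1 %

P_out = 137 kW = 137000 W
P_in = √3·V_L·I_L·cosφ = 1.732 × 575 × 176 × 0.877 = 153719 W
η = P_out / P_in = 137000 / 153719 = 0.891 = 89.1%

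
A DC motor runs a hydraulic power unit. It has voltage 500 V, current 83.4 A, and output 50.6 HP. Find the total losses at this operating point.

P_in = V·I = 500×83.4 = 41700 W
P_out = 50.6×746 = 37748 W
Losses = P_in − P_out = 41700 − 37748 = 3952 W

3.95 kW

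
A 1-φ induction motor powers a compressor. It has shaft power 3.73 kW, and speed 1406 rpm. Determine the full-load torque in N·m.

ω = 2π × 1406/60 = 147.2 rad/s
τ = P/ω = 3730/147.2 = 25.3 N·m

25.3 N·m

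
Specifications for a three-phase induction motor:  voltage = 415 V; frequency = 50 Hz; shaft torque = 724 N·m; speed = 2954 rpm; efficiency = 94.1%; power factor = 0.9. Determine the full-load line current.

368 A

ω = 2π×2954/60 = 309.3 rad/s; P_out = τω = 724 × 309.3 = 223933 W
P_in = P_out / η = 223933 / 0.941 = 237973 W
I_L = P_in / (√3·V_L·cosφ) = 237973 / (1.732 × 415 × 0.9) = 368 A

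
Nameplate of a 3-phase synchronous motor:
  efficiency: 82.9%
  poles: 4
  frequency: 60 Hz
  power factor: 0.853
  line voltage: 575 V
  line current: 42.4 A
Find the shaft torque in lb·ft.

117 lb·ft

P_in = √3·V·I·cosφ = 1.732 × 575 × 42.4 × 0.853 = 36019 W
P_out = η·P_in = 0.829 × 36019 = 29860 W
n = n_s = 120×60/4 = 1800 rpm (synchronous)
ω = 2π×1800/60 = 188.5 rad/s
τ = P_out/ω = 29860/188.5 = 158.4 N·m
In lb·ft: 158.4/1.356 = 117 lb·ft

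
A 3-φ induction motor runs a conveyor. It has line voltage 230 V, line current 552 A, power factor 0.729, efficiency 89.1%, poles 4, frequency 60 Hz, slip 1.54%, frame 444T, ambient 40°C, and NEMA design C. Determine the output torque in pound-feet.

P_in = √3·V·I·cosφ = 1.732 × 230 × 552 × 0.729 = 160303 W
P_out = η·P_in = 0.891 × 160303 = 142830 W
n_s = 120×60/4 = 1800 rpm; n = 1800×(1−0.0154) = 1772 rpm
ω = 2π×1772/60 = 185.6 rad/s
τ = P_out/ω = 142830/185.6 = 769.6 N·m
In lb·ft: 769.6/1.356 = 568 lb·ft

568 lb·ft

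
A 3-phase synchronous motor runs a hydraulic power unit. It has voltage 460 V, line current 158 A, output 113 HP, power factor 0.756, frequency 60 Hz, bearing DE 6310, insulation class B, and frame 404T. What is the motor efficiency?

P_out = 113 × 746 = 84298 W
P_in = √3·V_L·I_L·cosφ = 1.732 × 460 × 158 × 0.756 = 95167 W
η = P_out / P_in = 84298 / 95167 = 0.886 = 88.6%

88.6 %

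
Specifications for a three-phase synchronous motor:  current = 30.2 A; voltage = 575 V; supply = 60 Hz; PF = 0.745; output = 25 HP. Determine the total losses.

3.76 kW

P_in = √3·V·I·cosφ = 1.732×575×30.2×0.745 = 22407 W
P_out = 25×746 = 18650 W
Losses = P_in − P_out = 22407 − 18650 = 3757 W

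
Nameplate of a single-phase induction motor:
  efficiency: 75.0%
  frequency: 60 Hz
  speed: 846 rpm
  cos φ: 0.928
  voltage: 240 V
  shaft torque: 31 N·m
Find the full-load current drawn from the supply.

ω = 2π×846/60 = 88.59 rad/s; P_out = τω = 31 × 88.59 = 2746 W
P_in = P_out / η = 2746 / 0.750 = 3661 W
I = P_in / (V·cosφ) = 3661 / (240 × 0.928) = 16.4 A

16.4 A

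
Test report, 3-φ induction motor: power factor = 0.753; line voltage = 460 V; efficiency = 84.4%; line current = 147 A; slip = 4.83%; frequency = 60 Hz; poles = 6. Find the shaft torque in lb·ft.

P_in = √3·V·I·cosφ = 1.732 × 460 × 147 × 0.753 = 88190 W
P_out = η·P_in = 0.844 × 88190 = 74432 W
n_s = 120×60/6 = 1200 rpm; n = 1200×(1−0.0483) = 1142 rpm
ω = 2π×1142/60 = 119.6 rad/s
τ = P_out/ω = 74432/119.6 = 622.3 N·m
In lb·ft: 622.3/1.356 = 459 lb·ft

459 lb·ft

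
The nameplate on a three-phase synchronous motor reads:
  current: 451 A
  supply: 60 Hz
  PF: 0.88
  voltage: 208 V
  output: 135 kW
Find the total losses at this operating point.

7980 W

P_in = √3·V·I·cosφ = 1.732×208×451×0.88 = 142978 W
P_out = 135000 W
Losses = P_in − P_out = 142978 − 135000 = 7978 W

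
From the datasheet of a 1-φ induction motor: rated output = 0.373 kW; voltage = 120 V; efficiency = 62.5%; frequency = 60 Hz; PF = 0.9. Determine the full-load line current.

P_out = 0.373 kW = 373 W
P_in = P_out / η = 373 / 0.625 = 597 W
I = P_in / (V·cosφ) = 597 / (120 × 0.9) = 5.53 A

5.53 A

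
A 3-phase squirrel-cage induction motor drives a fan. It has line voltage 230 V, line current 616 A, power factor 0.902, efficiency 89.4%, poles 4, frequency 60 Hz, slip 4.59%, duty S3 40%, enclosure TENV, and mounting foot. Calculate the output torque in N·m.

1100 N·m

P_in = √3·V·I·cosφ = 1.732 × 230 × 616 × 0.902 = 221342 W
P_out = η·P_in = 0.894 × 221342 = 197880 W
n_s = 120×60/4 = 1800 rpm; n = 1800×(1−0.0459) = 1717 rpm
ω = 2π×1717/60 = 179.8 rad/s
τ = P_out/ω = 197880/179.8 = 1100 N·m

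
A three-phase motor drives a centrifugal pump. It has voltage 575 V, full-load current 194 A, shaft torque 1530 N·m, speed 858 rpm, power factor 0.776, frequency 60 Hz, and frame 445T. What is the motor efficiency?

ω = 2π × 858/60 = 89.85 rad/s; P_out = τω = 1530 × 89.85 = 137471 W
P_in = √3·V_L·I_L·cosφ = 1.732 × 575 × 194 × 0.776 = 149927 W
η = P_out / P_in = 137471 / 149927 = 0.917 = 91.7%

91.7 %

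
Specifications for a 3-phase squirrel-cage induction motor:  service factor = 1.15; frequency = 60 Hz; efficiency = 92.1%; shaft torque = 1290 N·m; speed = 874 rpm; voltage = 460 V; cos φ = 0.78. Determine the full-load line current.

206 A

ω = 2π×874/60 = 91.53 rad/s; P_out = τω = 1290 × 91.53 = 118074 W
P_in = P_out / η = 118074 / 0.921 = 128202 W
I_L = P_in / (√3·V_L·cosφ) = 128202 / (1.732 × 460 × 0.78) = 206 A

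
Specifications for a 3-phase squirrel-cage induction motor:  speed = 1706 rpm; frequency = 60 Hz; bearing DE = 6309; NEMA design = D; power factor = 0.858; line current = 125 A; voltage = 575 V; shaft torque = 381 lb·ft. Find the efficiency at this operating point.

τ = 381 lb·ft × 1.356 = 516.6 N·m
ω = 2π × 1706/60 = 178.7 rad/s; P_out = τω = 516.6 × 178.7 = 92316 W
P_in = √3·V_L·I_L·cosφ = 1.732 × 575 × 125 × 0.858 = 106810 W
η = P_out / P_in = 92316 / 106810 = 0.864 = 86.4%

86.4 %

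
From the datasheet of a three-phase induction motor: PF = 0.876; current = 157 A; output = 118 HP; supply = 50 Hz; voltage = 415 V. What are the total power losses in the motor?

P_in = √3·V·I·cosφ = 1.732×415×157×0.876 = 98855 W
P_out = 118×746 = 88028 W
Losses = P_in − P_out = 98855 − 88028 = 10827 W

10800 W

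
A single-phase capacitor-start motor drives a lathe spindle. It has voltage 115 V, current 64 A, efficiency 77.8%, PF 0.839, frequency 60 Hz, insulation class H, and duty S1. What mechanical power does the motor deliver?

4.8 kW

P_in = V·I·cosφ = 115 × 64 × 0.839 = 6175 W
P_out = η·P_in = 0.778 × 6175 = 4804 W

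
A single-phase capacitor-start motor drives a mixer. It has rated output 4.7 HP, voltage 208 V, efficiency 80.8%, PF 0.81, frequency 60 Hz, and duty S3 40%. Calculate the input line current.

25.8 A

P_out = 4.7 × 746 = 3506 W
P_in = P_out / η = 3506 / 0.808 = 4339 W
I = P_in / (V·cosφ) = 4339 / (208 × 0.81) = 25.8 A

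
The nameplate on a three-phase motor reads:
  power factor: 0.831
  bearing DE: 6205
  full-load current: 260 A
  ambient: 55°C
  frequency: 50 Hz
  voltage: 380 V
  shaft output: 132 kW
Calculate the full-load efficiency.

92.8 %

P_out = 132 kW = 132000 W
P_in = √3·V_L·I_L·cosφ = 1.732 × 380 × 260 × 0.831 = 142202 W
η = P_out / P_in = 132000 / 142202 = 0.928 = 92.8%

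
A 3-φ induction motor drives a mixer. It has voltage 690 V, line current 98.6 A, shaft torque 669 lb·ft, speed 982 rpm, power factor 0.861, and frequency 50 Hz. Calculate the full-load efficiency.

τ = 669 lb·ft × 1.356 = 907.2 N·m
ω = 2π × 982/60 = 102.8 rad/s; P_out = τω = 907.2 × 102.8 = 93260 W
P_in = √3·V_L·I_L·cosφ = 1.732 × 690 × 98.6 × 0.861 = 101456 W
η = P_out / P_in = 93260 / 101456 = 0.919 = 91.9%

91.9 %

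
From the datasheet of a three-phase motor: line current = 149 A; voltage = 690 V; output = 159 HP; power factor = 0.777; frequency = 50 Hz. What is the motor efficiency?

P_out = 159 × 746 = 118614 W
P_in = √3·V_L·I_L·cosφ = 1.732 × 690 × 149 × 0.777 = 138358 W
η = P_out / P_in = 118614 / 138358 = 0.857 = 85.7%

85.7 %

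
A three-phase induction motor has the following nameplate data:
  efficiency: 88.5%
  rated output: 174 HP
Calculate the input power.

P_out = 174 × 746 = 129804 W
P_in = P_out/η = 129804/0.885 = 146671 W = 147 kW

147 kW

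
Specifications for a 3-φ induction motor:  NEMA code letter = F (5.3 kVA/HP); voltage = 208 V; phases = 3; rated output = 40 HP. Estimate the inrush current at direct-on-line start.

588 A

S_LR = 5.3 × 40 = 212 kVA
I_LR = S_LR/(√3·V_L) = 212000/(1.732×208) = 588 A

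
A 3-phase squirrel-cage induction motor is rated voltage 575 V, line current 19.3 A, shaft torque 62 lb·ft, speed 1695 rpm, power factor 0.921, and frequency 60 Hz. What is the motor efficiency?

84.3 %

τ = 62 lb·ft × 1.356 = 84.07 N·m
ω = 2π × 1695/60 = 177.5 rad/s; P_out = τω = 84.07 × 177.5 = 14922 W
P_in = √3·V_L·I_L·cosφ = 1.732 × 575 × 19.3 × 0.921 = 17702 W
η = P_out / P_in = 14922 / 17702 = 0.843 = 84.3%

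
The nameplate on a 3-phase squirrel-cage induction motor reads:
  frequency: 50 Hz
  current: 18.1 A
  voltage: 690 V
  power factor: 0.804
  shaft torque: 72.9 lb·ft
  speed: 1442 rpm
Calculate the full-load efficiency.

85.8 %

τ = 72.9 lb·ft × 1.356 = 98.85 N·m
ω = 2π × 1442/60 = 151 rad/s; P_out = τω = 98.85 × 151 = 14926 W
P_in = √3·V_L·I_L·cosφ = 1.732 × 690 × 18.1 × 0.804 = 17391 W
η = P_out / P_in = 14926 / 17391 = 0.858 = 85.8%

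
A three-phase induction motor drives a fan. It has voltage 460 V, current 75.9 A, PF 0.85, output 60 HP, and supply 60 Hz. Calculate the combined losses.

P_in = √3·V·I·cosφ = 1.732×460×75.9×0.85 = 51400 W
P_out = 60×746 = 44760 W
Losses = P_in − P_out = 51400 − 44760 = 6640 W

6640 W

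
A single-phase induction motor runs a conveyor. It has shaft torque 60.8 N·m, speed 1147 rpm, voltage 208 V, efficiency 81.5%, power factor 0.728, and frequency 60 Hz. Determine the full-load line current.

ω = 2π×1147/60 = 120.1 rad/s; P_out = τω = 60.8 × 120.1 = 7302 W
P_in = P_out / η = 7302 / 0.815 = 8960 W
I = P_in / (V·cosφ) = 8960 / (208 × 0.728) = 59.2 A

59.2 A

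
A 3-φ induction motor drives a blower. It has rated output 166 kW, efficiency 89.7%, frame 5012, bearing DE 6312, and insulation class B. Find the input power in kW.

P_out = 166000 W
P_in = P_out/η = 166000/0.897 = 185061 W = 185 kW

185 kW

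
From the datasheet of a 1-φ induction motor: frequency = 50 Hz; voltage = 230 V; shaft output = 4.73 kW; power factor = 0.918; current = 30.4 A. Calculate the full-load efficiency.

73.7 %

P_out = 4.73 kW = 4730 W
P_in = V·I·cosφ = 230 × 30.4 × 0.918 = 6419 W
η = P_out / P_in = 4730 / 6419 = 0.737 = 73.7%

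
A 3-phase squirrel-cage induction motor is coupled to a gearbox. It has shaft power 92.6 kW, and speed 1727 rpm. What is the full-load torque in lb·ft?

378 lb·ft

ω = 2π × 1727/60 = 180.9 rad/s
τ = P/ω = 92600/180.9 = 511.9 N·m
In lb·ft: 511.9/1.356 = 378 lb·ft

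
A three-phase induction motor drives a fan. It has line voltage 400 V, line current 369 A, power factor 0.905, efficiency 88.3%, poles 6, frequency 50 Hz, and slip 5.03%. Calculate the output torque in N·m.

2050 N·m

P_in = √3·V·I·cosφ = 1.732 × 400 × 369 × 0.905 = 231357 W
P_out = η·P_in = 0.883 × 231357 = 204288 W
n_s = 120×50/6 = 1000 rpm; n = 1000×(1−0.0503) = 950 rpm
ω = 2π×950/60 = 99.48 rad/s
τ = P_out/ω = 204288/99.48 = 2050 N·m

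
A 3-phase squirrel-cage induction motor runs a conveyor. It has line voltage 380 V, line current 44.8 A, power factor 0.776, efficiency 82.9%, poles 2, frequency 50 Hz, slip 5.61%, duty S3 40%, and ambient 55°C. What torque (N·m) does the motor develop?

P_in = √3·V·I·cosφ = 1.732 × 380 × 44.8 × 0.776 = 22881 W
P_out = η·P_in = 0.829 × 22881 = 18968 W
n_s = 120×50/2 = 3000 rpm; n = 3000×(1−0.0561) = 2832 rpm
ω = 2π×2832/60 = 296.6 rad/s
τ = P_out/ω = 18968/296.6 = 64 N·m

64 N·m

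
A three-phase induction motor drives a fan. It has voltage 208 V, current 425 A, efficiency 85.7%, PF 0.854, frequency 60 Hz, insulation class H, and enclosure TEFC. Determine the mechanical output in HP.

P_in = √3·V·I·cosφ = 1.732 × 208 × 425 × 0.854 = 130755 W
P_out = η·P_in = 0.857 × 130755 = 112057 W
= 112057/746 = 150 HP

150 HP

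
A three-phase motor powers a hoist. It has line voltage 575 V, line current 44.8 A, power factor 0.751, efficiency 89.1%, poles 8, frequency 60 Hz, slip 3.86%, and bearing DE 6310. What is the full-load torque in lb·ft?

P_in = √3·V·I·cosφ = 1.732 × 575 × 44.8 × 0.751 = 33507 W
P_out = η·P_in = 0.891 × 33507 = 29855 W
n_s = 120×60/8 = 900 rpm; n = 900×(1−0.0386) = 865 rpm
ω = 2π×865/60 = 90.58 rad/s
τ = P_out/ω = 29855/90.58 = 329.6 N·m
In lb·ft: 329.6/1.356 = 243 lb·ft

243 lb·ft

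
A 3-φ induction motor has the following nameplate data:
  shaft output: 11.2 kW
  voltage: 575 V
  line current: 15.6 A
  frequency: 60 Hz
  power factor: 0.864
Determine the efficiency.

P_out = 11.2 kW = 11200 W
P_in = √3·V_L·I_L·cosφ = 1.732 × 575 × 15.6 × 0.864 = 13423 W
η = P_out / P_in = 11200 / 13423 = 0.834 = 83.4%

83.4 %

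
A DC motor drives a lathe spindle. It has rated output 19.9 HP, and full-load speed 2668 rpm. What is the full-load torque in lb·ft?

39.2 lb·ft

P_out = 19.9 × 746 = 14845 W
ω = 2π × 2668/60 = 279.4 rad/s
τ = P_out/ω = 14845/279.4 = 53.13 N·m
In lb·ft: 53.13/1.356 = 39.2 lb·ft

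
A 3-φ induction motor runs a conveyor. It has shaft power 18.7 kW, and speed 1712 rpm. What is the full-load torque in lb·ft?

ω = 2π × 1712/60 = 179.3 rad/s
τ = P/ω = 18700/179.3 = 104.3 N·m
In lb·ft: 104.3/1.356 = 76.9 lb·ft

76.9 lb·ft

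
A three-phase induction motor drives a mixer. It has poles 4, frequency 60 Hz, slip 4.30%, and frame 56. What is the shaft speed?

1723 rpm

n_s = 120f/p = 120×60/4 = 1800 rpm
n = n_s(1 − s) = 1800 × (1 − 0.043) = 1723 rpm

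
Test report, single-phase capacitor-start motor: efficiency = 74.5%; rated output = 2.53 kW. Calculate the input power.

3.4 kW

P_out = 2530 W
P_in = P_out/η = 2530/0.745 = 3396 W = 3.4 kW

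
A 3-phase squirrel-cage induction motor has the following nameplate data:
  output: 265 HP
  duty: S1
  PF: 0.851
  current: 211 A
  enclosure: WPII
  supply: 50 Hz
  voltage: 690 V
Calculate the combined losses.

P_in = √3·V·I·cosφ = 1.732×690×211×0.851 = 214590 W
P_out = 265×746 = 197690 W
Losses = P_in − P_out = 214590 − 197690 = 16900 W

16.9 kW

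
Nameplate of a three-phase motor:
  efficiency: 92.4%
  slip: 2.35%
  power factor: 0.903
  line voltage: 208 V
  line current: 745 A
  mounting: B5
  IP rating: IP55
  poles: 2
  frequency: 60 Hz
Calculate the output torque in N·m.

P_in = √3·V·I·cosφ = 1.732 × 208 × 745 × 0.903 = 242357 W
P_out = η·P_in = 0.924 × 242357 = 223938 W
n_s = 120×60/2 = 3600 rpm; n = 3600×(1−0.0235) = 3515 rpm
ω = 2π×3515/60 = 368.1 rad/s
τ = P_out/ω = 223938/368.1 = 608 N·m

608 N·m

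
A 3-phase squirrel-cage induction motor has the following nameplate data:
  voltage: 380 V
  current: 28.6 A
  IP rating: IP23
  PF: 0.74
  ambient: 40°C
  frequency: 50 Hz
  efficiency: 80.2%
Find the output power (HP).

15 HP

P_in = √3·V·I·cosφ = 1.732 × 380 × 28.6 × 0.74 = 13929 W
P_out = η·P_in = 0.802 × 13929 = 11171 W
= 11171/746 = 15 HP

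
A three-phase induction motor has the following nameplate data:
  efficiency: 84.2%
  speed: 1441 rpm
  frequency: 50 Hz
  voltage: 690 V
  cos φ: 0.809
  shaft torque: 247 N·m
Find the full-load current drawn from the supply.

45.8 A

ω = 2π×1441/60 = 150.9 rad/s; P_out = τω = 247 × 150.9 = 37272 W
P_in = P_out / η = 37272 / 0.842 = 44266 W
I_L = P_in / (√3·V_L·cosφ) = 44266 / (1.732 × 690 × 0.809) = 45.8 A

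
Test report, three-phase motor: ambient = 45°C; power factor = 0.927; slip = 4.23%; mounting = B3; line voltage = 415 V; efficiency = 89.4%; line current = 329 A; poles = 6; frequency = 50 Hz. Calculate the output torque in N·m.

P_in = √3·V·I·cosφ = 1.732 × 415 × 329 × 0.927 = 219216 W
P_out = η·P_in = 0.894 × 219216 = 195979 W
n_s = 120×50/6 = 1000 rpm; n = 1000×(1−0.0423) = 958 rpm
ω = 2π×958/60 = 100.3 rad/s
τ = P_out/ω = 195979/100.3 = 1950 N·m

1950 N·m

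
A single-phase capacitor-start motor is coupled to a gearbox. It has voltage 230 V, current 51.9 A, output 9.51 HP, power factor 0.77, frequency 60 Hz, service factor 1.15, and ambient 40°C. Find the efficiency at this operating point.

77.2 %

P_out = 9.51 × 746 = 7094 W
P_in = V·I·cosφ = 230 × 51.9 × 0.77 = 9191 W
η = P_out / P_in = 7094 / 9191 = 0.772 = 77.2%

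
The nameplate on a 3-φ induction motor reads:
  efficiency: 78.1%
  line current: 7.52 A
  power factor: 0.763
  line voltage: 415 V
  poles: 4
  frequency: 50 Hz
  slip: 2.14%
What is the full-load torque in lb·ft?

P_in = √3·V·I·cosφ = 1.732 × 415 × 7.52 × 0.763 = 4124 W
P_out = η·P_in = 0.781 × 4124 = 3221 W
n_s = 120×50/4 = 1500 rpm; n = 1500×(1−0.0214) = 1468 rpm
ω = 2π×1468/60 = 153.7 rad/s
τ = P_out/ω = 3221/153.7 = 20.96 N·m
In lb·ft: 20.96/1.356 = 15.5 lb·ft

15.5 lb·ft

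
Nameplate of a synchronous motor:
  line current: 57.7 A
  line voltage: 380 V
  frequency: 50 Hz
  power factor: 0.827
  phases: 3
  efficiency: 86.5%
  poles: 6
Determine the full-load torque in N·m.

259 N·m

P_in = √3·V·I·cosφ = 1.732 × 380 × 57.7 × 0.827 = 31406 W
P_out = η·P_in = 0.865 × 31406 = 27166 W
n = n_s = 120×50/6 = 1000 rpm (synchronous)
ω = 2π×1000/60 = 104.7 rad/s
τ = P_out/ω = 27166/104.7 = 259 N·m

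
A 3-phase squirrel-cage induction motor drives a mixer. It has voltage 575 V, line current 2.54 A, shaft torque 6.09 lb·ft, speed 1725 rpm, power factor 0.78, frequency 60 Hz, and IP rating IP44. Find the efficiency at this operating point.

τ = 6.09 lb·ft × 1.356 = 8.258 N·m
ω = 2π × 1725/60 = 180.6 rad/s; P_out = τω = 8.258 × 180.6 = 1491 W
P_in = √3·V_L·I_L·cosφ = 1.732 × 575 × 2.54 × 0.78 = 1973 W
η = P_out / P_in = 1491 / 1973 = 0.756 = 75.6%

75.6 %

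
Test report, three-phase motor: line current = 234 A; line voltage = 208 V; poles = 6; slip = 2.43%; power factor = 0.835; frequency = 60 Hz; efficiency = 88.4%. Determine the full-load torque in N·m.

508 N·m

P_in = √3·V·I·cosφ = 1.732 × 208 × 234 × 0.835 = 70390 W
P_out = η·P_in = 0.884 × 70390 = 62225 W
n_s = 120×60/6 = 1200 rpm; n = 1200×(1−0.0243) = 1171 rpm
ω = 2π×1171/60 = 122.6 rad/s
τ = P_out/ω = 62225/122.6 = 508 N·m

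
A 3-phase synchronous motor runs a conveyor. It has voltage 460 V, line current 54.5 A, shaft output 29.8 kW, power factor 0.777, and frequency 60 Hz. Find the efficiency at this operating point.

P_out = 29.8 kW = 29800 W
P_in = √3·V_L·I_L·cosφ = 1.732 × 460 × 54.5 × 0.777 = 33738 W
η = P_out / P_in = 29800 / 33738 = 0.883 = 88.3%

88.3 %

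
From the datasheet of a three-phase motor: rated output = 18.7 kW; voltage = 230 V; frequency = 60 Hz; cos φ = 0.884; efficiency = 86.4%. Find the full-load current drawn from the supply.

P_out = 18.7 kW = 18700 W
P_in = P_out / η = 18700 / 0.864 = 21644 W
I_L = P_in / (√3·V_L·cosφ) = 21644 / (1.732 × 230 × 0.884) = 61.5 A

61.5 A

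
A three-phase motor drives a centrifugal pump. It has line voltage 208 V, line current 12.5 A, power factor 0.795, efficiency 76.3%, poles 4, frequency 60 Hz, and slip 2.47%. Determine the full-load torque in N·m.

14.9 N·m

P_in = √3·V·I·cosφ = 1.732 × 208 × 12.5 × 0.795 = 3580 W
P_out = η·P_in = 0.763 × 3580 = 2732 W
n_s = 120×60/4 = 1800 rpm; n = 1800×(1−0.0247) = 1756 rpm
ω = 2π×1756/60 = 183.9 rad/s
τ = P_out/ω = 2732/183.9 = 14.9 N·m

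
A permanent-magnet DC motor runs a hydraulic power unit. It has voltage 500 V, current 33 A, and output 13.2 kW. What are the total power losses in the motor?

3.3 kW

P_in = V·I = 500×33 = 16500 W
P_out = 13200 W
Losses = P_in − P_out = 16500 − 13200 = 3300 W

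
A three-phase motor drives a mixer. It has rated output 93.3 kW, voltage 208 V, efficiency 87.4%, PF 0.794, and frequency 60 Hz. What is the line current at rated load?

373 A

P_out = 93.3 kW = 93300 W
P_in = P_out / η = 93300 / 0.874 = 106751 W
I_L = P_in / (√3·V_L·cosφ) = 106751 / (1.732 × 208 × 0.794) = 373 A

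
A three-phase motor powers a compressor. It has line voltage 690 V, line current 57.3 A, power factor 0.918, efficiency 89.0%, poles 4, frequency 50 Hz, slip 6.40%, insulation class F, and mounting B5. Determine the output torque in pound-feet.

281 lb·ft

P_in = √3·V·I·cosφ = 1.732 × 690 × 57.3 × 0.918 = 62863 W
P_out = η·P_in = 0.89 × 62863 = 55948 W
n_s = 120×50/4 = 1500 rpm; n = 1500×(1−0.064) = 1404 rpm
ω = 2π×1404/60 = 147 rad/s
τ = P_out/ω = 55948/147 = 380.6 N·m
In lb·ft: 380.6/1.356 = 281 lb·ft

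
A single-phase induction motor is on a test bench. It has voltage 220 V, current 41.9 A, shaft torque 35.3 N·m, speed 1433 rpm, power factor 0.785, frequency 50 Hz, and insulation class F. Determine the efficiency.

73.2 %

ω = 2π × 1433/60 = 150.1 rad/s; P_out = τω = 35.3 × 150.1 = 5299 W
P_in = V·I·cosφ = 220 × 41.9 × 0.785 = 7236 W
η = P_out / P_in = 5299 / 7236 = 0.732 = 73.2%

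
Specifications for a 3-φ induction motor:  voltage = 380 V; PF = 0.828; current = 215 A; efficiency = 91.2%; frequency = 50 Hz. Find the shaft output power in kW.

P_in = √3·V·I·cosφ = 1.732 × 380 × 215 × 0.828 = 117166 W
P_out = η·P_in = 0.912 × 117166 = 106855 W

107 kW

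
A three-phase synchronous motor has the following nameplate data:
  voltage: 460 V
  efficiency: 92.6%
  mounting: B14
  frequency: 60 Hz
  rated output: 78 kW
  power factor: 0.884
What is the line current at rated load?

P_out = 78 kW = 78000 W
P_in = P_out / η = 78000 / 0.926 = 84233 W
I_L = P_in / (√3·V_L·cosφ) = 84233 / (1.732 × 460 × 0.884) = 120 A

120 A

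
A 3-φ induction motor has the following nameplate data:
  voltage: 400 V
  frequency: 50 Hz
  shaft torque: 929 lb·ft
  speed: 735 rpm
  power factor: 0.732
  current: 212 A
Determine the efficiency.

τ = 929 lb·ft × 1.356 = 1260 N·m
ω = 2π × 735/60 = 76.97 rad/s; P_out = τω = 1260 × 76.97 = 96982 W
P_in = √3·V_L·I_L·cosφ = 1.732 × 400 × 212 × 0.732 = 107511 W
η = P_out / P_in = 96982 / 107511 = 0.902 = 90.2%

90.2 %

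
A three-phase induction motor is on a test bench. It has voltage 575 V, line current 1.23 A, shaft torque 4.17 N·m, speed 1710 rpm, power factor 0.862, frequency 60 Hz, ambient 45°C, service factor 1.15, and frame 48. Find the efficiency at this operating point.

70.7 %

ω = 2π × 1710/60 = 179.1 rad/s; P_out = τω = 4.17 × 179.1 = 747 W
P_in = √3·V_L·I_L·cosφ = 1.732 × 575 × 1.23 × 0.862 = 1056 W
η = P_out / P_in = 747 / 1056 = 0.707 = 70.7%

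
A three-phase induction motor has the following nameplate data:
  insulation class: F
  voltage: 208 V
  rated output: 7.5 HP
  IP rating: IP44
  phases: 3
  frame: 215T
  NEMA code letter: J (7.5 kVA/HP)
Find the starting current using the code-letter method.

S_LR = 7.5 × 7.5 = 56.25 kVA
I_LR = S_LR/(√3·V_L) = 56250/(1.732×208) = 156 A

156 A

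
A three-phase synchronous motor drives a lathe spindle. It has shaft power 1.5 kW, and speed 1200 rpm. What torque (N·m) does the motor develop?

11.9 N·m

ω = 2π × 1200/60 = 125.7 rad/s
τ = P/ω = 1500/125.7 = 11.9 N·m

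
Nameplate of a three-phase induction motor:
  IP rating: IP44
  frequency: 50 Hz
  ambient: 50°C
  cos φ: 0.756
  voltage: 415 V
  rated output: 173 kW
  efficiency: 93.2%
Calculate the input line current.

P_out = 173 kW = 173000 W
P_in = P_out / η = 173000 / 0.932 = 185622 W
I_L = P_in / (√3·V_L·cosφ) = 185622 / (1.732 × 415 × 0.756) = 342 A

342 A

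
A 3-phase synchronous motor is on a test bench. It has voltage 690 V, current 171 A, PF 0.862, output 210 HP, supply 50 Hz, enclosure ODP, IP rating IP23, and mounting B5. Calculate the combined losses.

P_in = √3·V·I·cosφ = 1.732×690×171×0.862 = 176157 W
P_out = 210×746 = 156660 W
Losses = P_in − P_out = 176157 − 156660 = 19497 W

19.5 kW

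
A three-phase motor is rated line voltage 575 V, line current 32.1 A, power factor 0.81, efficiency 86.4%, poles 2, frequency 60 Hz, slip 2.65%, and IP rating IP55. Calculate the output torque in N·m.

P_in = √3·V·I·cosφ = 1.732 × 575 × 32.1 × 0.81 = 25894 W
P_out = η·P_in = 0.864 × 25894 = 22372 W
n_s = 120×60/2 = 3600 rpm; n = 3600×(1−0.0265) = 3505 rpm
ω = 2π×3505/60 = 367 rad/s
τ = P_out/ω = 22372/367 = 61 N·m

61 N·m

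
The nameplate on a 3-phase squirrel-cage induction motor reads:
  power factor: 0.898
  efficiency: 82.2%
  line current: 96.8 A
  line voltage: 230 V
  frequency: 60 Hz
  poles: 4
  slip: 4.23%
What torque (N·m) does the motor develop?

158 N·m

P_in = √3·V·I·cosφ = 1.732 × 230 × 96.8 × 0.898 = 34628 W
P_out = η·P_in = 0.822 × 34628 = 28464 W
n_s = 120×60/4 = 1800 rpm; n = 1800×(1−0.0423) = 1724 rpm
ω = 2π×1724/60 = 180.5 rad/s
τ = P_out/ω = 28464/180.5 = 158 N·m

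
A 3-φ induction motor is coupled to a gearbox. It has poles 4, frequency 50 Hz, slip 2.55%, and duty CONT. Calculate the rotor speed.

n_s = 120f/p = 120×50/4 = 1500 rpm
n = n_s(1 − s) = 1500 × (1 − 0.0255) = 1462 rpm

1462 rpm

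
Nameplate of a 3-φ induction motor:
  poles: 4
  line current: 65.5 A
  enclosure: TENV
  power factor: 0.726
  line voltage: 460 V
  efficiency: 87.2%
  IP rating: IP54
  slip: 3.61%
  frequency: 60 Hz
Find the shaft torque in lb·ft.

P_in = √3·V·I·cosφ = 1.732 × 460 × 65.5 × 0.726 = 37886 W
P_out = η·P_in = 0.872 × 37886 = 33037 W
n_s = 120×60/4 = 1800 rpm; n = 1800×(1−0.0361) = 1735 rpm
ω = 2π×1735/60 = 181.7 rad/s
τ = P_out/ω = 33037/181.7 = 181.8 N·m
In lb·ft: 181.8/1.356 = 134 lb·ft

134 lb·ft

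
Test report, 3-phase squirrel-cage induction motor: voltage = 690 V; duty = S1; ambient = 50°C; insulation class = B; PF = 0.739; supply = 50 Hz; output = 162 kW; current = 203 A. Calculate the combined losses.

P_in = √3·V·I·cosφ = 1.732×690×203×0.739 = 179282 W
P_out = 162000 W
Losses = P_in − P_out = 179282 − 162000 = 17282 W

17.3 kW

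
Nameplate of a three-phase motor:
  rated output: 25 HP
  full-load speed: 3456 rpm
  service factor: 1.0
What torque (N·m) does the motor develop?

P_out = 25 × 746 = 18650 W
ω = 2π × 3456/60 = 361.9 rad/s
τ = P_out/ω = 18650/361.9 = 51.5 N·m

51.5 N·m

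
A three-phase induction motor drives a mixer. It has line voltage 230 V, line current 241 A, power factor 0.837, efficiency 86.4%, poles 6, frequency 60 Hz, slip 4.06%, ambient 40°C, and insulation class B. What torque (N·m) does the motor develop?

576 N·m

P_in = √3·V·I·cosφ = 1.732 × 230 × 241 × 0.837 = 80356 W
P_out = η·P_in = 0.864 × 80356 = 69428 W
n_s = 120×60/6 = 1200 rpm; n = 1200×(1−0.0406) = 1151 rpm
ω = 2π×1151/60 = 120.5 rad/s
τ = P_out/ω = 69428/120.5 = 576 N·m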